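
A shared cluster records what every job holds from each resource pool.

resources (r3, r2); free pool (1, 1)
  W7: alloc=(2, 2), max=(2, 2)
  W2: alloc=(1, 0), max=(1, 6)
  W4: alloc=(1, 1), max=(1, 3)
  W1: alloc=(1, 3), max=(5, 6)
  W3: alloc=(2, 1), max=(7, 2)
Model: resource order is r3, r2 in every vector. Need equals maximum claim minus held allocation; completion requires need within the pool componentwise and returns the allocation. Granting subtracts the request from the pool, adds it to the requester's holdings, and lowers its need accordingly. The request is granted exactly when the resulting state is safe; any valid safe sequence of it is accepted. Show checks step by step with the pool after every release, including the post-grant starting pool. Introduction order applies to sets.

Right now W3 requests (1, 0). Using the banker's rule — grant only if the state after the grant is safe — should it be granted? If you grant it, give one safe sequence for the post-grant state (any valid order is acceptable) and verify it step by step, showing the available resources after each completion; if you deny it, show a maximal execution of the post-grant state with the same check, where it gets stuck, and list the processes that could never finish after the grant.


DENY. Granting would leave the state unsafe.
Key observation: after W7, W4 the pool peaks at (3, 4), and each blocked process is short somewhere: W2 on r2; W1 on r3; W3 on r3.
Pretend the grant happened; the run W7, W4 goes as far as possible. Walking it through:
  pool = (0, 1)
  W7: need (0, 0) fits (0, 1); releases (2, 2), pool now (2, 3)
  W4: need (0, 2) fits (2, 3); releases (1, 1), pool now (3, 4)
  blocked: W2 wants (0, 6), pool (3, 4) — not enough r2
  blocked: W1 wants (4, 3), pool (3, 4) — not enough r3
  blocked: W3 wants (4, 1), pool (3, 4) — not enough r3
Had the request been granted, W2, W1 and W3 could never finish.


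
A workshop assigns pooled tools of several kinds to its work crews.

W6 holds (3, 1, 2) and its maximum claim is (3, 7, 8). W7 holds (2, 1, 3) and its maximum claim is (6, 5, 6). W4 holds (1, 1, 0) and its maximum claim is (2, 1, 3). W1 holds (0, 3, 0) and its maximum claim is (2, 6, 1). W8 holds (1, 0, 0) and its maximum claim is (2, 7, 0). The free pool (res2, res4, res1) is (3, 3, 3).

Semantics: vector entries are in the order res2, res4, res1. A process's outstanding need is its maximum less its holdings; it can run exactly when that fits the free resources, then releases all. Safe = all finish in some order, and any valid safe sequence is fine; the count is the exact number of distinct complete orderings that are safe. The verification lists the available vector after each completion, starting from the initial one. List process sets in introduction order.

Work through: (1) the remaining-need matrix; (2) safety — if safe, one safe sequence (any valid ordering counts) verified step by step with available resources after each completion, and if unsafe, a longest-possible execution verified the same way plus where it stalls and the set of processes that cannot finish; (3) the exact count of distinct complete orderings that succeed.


(1) Remaining need (order res2, res4, res1):
  W6: (0, 6, 6)
  W7: (4, 4, 3)
  W4: (1, 0, 3)
  W1: (2, 3, 1)
  W8: (1, 7, 0)
(2) SAFE, for example via the order W1, W4, W8, W7, W6.
Key observation: reading the order forward, W1 is the first process whose need (2, 3, 1) meets the free pool (3, 3, 3) exactly on a resource it requests.
Step-by-step check:
  pool = (3, 3, 3)
  W1: need (2, 3, 1) fits (3, 3, 3); releases (0, 3, 0), pool now (3, 6, 3)
  W4: need (1, 0, 3) fits (3, 6, 3); releases (1, 1, 0), pool now (4, 7, 3)
  W8: need (1, 7, 0) fits (4, 7, 3); releases (1, 0, 0), pool now (5, 7, 3)
  W7: need (4, 4, 3) fits (5, 7, 3); releases (2, 1, 3), pool now (7, 8, 6)
  W6: need (0, 6, 6) fits (7, 8, 6); releases (3, 1, 2), pool now (10, 9, 8)
(3) Precisely 8 of the possible complete orderings are safe sequences.


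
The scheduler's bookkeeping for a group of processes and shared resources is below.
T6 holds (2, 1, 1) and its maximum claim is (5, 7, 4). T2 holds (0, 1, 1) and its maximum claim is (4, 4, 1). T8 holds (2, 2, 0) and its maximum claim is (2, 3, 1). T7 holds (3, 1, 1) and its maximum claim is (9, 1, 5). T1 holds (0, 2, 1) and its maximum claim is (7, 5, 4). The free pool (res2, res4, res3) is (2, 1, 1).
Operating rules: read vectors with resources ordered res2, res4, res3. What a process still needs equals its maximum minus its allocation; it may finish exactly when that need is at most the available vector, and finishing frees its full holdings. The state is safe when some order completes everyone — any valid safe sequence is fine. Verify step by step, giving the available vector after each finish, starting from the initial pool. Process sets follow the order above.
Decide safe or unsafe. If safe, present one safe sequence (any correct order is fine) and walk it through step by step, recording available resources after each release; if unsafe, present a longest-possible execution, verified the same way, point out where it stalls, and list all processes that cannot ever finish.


The state is UNSAFE.
Key observation: the pool after T8, T2 is (4, 4, 2); every surviving request exceeds it in res3, so progress ends there.
The run T8, T2 cannot be extended any further. Step-by-step check:
  pool = (2, 1, 1)
  T8: need (0, 1, 1) fits (2, 1, 1); releases (2, 2, 0), pool now (4, 3, 1)
  T2: need (4, 3, 0) fits (4, 3, 1); releases (0, 1, 1), pool now (4, 4, 2)
  T6 still needs (3, 6, 3) but only (4, 4, 2) is free — short on res4 and res3
  T7 still needs (6, 0, 4) but only (4, 4, 2) is free — short on res2 and res3
  T1 still needs (7, 3, 3) but only (4, 4, 2) is free — short on res2 and res3
Never able to finish: T6, T7 and T1.


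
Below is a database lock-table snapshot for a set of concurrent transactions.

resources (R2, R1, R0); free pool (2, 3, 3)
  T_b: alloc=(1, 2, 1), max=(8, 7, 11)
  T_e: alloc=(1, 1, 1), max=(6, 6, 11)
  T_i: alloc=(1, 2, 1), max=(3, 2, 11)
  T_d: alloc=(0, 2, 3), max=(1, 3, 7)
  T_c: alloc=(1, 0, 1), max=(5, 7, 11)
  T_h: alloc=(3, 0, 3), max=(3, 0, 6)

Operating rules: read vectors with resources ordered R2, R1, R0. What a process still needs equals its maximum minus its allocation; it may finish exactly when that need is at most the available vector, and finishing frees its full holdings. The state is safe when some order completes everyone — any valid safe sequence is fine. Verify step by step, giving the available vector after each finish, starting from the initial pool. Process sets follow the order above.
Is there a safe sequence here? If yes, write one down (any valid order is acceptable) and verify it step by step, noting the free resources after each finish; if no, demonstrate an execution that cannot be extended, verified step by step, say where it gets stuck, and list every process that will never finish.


UNSAFE — no complete ordering exists.
Key observation: once T_h, T_d finish, the pool peaks at (5, 5, 9) — and every remaining process still needs more R0 than that.
A maximal execution: T_h, T_d — then nothing else fits. Walking it through:
  pool = (2, 3, 3)
  T_h needs (0, 0, 3) <= (2, 3, 3) -> finishes; pool += (3, 0, 3) = (5, 3, 6)
  T_d needs (1, 1, 4) <= (5, 3, 6) -> finishes; pool += (0, 2, 3) = (5, 5, 9)
  T_b cannot run: need (7, 5, 10) vs free (5, 5, 9) (insufficient R2 and R0)
  T_e cannot run: need (5, 5, 10) vs free (5, 5, 9) (insufficient R0)
  T_i cannot run: need (2, 0, 10) vs free (5, 5, 9) (insufficient R0)
  T_c cannot run: need (4, 7, 10) vs free (5, 5, 9) (insufficient R1 and R0)
Processes that can never finish: T_b, T_e, T_i and T_c.


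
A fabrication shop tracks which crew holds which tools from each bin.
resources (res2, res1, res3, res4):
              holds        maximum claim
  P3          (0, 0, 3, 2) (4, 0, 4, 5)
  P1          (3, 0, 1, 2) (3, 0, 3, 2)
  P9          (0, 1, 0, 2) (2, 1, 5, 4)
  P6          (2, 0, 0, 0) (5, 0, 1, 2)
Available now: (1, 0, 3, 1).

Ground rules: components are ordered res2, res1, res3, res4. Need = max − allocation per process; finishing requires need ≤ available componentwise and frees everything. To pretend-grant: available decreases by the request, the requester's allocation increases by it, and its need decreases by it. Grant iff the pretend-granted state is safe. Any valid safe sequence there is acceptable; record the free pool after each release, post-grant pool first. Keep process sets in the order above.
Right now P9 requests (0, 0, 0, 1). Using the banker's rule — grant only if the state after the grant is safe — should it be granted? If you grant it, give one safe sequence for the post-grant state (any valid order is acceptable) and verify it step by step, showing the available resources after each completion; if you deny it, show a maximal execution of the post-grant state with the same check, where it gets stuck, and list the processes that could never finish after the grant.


DENY: after the grant no complete ordering would exist.
Key observation: after P1, P6 the pool peaks at (6, 0, 4, 2), and each blocked process is short somewhere: P3 on res4; P9 on res3.
After a pretend grant, a maximal execution: P1, P6 — then nothing else fits. Step-by-step check:
  pool = (1, 0, 3, 0)
  P1: need (0, 0, 2, 0) fits (1, 0, 3, 0); releases (3, 0, 1, 2), pool now (4, 0, 4, 2)
  P6: need (3, 0, 1, 2) fits (4, 0, 4, 2); releases (2, 0, 0, 0), pool now (6, 0, 4, 2)
  blocked: P3 wants (4, 0, 1, 3), pool (6, 0, 4, 2) — not enough res4
  blocked: P9 wants (2, 0, 5, 1), pool (6, 0, 4, 2) — not enough res3
Had the request been granted, P3 and P9 could never finish.


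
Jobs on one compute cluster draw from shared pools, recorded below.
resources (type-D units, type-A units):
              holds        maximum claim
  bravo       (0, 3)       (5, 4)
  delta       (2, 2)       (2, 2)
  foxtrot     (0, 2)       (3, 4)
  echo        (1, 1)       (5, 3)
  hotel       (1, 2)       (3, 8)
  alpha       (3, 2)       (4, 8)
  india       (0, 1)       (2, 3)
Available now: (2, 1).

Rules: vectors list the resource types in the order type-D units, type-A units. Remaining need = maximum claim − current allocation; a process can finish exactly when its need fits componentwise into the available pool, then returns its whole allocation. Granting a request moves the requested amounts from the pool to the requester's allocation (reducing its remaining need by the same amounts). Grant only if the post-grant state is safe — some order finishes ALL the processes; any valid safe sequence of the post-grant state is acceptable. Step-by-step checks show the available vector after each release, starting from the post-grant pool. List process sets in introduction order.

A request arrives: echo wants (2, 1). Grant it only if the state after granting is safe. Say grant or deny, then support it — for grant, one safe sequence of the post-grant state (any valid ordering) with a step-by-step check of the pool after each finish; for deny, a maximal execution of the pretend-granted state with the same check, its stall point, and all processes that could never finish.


GRANT — the state after the grant stays safe, e.g. via delta, echo, foxtrot, hotel, india, bravo, alpha.
Key observation: (0, 0) free after granting still covers delta first, and each release covers the next.
Verifying the post-grant state step by step:
  pool = (0, 0)
  run delta (needs (0, 0), free (0, 0)); after release of (2, 2) the pool is (2, 2)
  run echo (needs (2, 1), free (2, 2)); after release of (3, 2) the pool is (5, 4)
  run foxtrot (needs (3, 2), free (5, 4)); after release of (0, 2) the pool is (5, 6)
  run hotel (needs (2, 6), free (5, 6)); after release of (1, 2) the pool is (6, 8)
  run india (needs (2, 2), free (6, 8)); after release of (0, 1) the pool is (6, 9)
  run bravo (needs (5, 1), free (6, 9)); after release of (0, 3) the pool is (6, 12)
  run alpha (needs (1, 6), free (6, 12)); after release of (3, 2) the pool is (9, 14)


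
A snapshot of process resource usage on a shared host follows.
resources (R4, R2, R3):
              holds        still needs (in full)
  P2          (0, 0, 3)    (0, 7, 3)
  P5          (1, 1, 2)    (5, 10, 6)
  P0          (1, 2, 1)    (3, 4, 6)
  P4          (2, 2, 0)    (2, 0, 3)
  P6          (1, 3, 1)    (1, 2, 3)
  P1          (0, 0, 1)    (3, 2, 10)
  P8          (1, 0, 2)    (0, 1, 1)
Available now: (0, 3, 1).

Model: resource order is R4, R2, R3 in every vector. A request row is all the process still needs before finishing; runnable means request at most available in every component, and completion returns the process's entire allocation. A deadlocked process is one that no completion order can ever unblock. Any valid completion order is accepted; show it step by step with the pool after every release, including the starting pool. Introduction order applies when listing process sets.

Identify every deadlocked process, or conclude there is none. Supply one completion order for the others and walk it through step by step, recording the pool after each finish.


The deadlocked set is empty.
Key observation: P8 fits the free pool immediately, and its release cascades until everyone finishes.
A valid finishing order for the others: P8, P6, P4, P2, P0, P5, P1. Verifying each step:
  pool = (0, 3, 1)
  P8: need (0, 1, 1) fits (0, 3, 1); releases (1, 0, 2), pool now (1, 3, 3)
  P6: need (1, 2, 3) fits (1, 3, 3); releases (1, 3, 1), pool now (2, 6, 4)
  P4: need (2, 0, 3) fits (2, 6, 4); releases (2, 2, 0), pool now (4, 8, 4)
  P2: need (0, 7, 3) fits (4, 8, 4); releases (0, 0, 3), pool now (4, 8, 7)
  P0: need (3, 4, 6) fits (4, 8, 7); releases (1, 2, 1), pool now (5, 10, 8)
  P5: need (5, 10, 6) fits (5, 10, 8); releases (1, 1, 2), pool now (6, 11, 10)
  P1: need (3, 2, 10) fits (6, 11, 10); releases (0, 0, 1), pool now (6, 11, 11)


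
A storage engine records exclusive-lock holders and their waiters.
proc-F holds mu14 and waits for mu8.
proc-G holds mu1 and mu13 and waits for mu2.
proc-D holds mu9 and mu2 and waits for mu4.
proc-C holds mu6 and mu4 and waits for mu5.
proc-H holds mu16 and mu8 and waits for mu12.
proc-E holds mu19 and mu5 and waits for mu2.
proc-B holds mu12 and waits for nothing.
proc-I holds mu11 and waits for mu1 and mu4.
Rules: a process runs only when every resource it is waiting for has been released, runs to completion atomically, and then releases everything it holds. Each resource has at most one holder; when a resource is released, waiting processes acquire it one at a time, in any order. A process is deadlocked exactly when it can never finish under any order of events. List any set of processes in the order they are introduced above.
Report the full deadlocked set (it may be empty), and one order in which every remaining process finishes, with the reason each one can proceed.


The deadlocked set is proc-G, proc-D, proc-C, proc-E and proc-I.
Key observation: the cycle proc-D -> proc-C -> proc-E -> proc-D can never break — each member waits on the next; proc-G and proc-I wait into the deadlock from upstream.
One completion order for the rest: proc-B, proc-H, proc-F.
Verifying each step:
  run proc-B (it waits on nothing); releases mu12
  run proc-H (all its waits — mu12 — are resolved); releases mu16 and mu8
  run proc-F (all its waits — mu8 — are resolved); releases mu14


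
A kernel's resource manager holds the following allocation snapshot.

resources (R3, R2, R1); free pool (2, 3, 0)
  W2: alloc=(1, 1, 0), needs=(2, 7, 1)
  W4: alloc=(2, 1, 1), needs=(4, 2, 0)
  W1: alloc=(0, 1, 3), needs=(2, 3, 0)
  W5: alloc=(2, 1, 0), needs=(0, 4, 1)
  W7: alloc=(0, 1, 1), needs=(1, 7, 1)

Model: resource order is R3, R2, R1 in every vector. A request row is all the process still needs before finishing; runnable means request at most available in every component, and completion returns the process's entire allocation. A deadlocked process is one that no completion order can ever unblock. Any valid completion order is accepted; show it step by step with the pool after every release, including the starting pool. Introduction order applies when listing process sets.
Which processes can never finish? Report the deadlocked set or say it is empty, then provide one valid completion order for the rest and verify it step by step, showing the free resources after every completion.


The deadlocked set is W2 and W7.
Key observation: no order helps: past W1, W5, W4, the free pool tops out at (6, 6, 4), below what each blocked process needs in R2.
The rest can finish in the order W1, W5, W4. Verifying each step:
  pool = (2, 3, 0)
  run W1 (needs (2, 3, 0), free (2, 3, 0)); after release of (0, 1, 3) the pool is (2, 4, 3)
  run W5 (needs (0, 4, 1), free (2, 4, 3)); after release of (2, 1, 0) the pool is (4, 5, 3)
  run W4 (needs (4, 2, 0), free (4, 5, 3)); after release of (2, 1, 1) the pool is (6, 6, 4)
None of the blocked processes ever fits:
  blocked: W2 wants (2, 7, 1), pool (6, 6, 4) — not enough R2
  blocked: W7 wants (1, 7, 1), pool (6, 6, 4) — not enough R2


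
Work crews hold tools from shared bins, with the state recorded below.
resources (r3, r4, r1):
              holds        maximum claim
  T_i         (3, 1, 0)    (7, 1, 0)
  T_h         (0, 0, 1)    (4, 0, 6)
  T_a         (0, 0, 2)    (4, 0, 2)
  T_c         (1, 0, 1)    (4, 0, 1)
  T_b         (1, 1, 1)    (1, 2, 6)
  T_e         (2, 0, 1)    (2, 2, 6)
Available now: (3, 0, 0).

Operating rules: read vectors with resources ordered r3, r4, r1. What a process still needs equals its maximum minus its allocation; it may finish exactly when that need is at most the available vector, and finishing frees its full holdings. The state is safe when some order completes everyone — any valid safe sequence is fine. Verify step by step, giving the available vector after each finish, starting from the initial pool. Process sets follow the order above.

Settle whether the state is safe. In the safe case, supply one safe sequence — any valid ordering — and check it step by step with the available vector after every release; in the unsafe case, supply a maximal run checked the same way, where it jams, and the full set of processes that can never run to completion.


The state is UNSAFE.
Key observation: r1 is the bottleneck — with T_c, T_i, T_a done the pool holds (7, 1, 3), short of every remaining need.
The run T_c, T_i, T_a cannot be extended any further. Step-by-step check:
  pool = (3, 0, 0)
  run T_c (needs (3, 0, 0), free (3, 0, 0)); after release of (1, 0, 1) the pool is (4, 0, 1)
  run T_i (needs (4, 0, 0), free (4, 0, 1)); after release of (3, 1, 0) the pool is (7, 1, 1)
  run T_a (needs (4, 0, 0), free (7, 1, 1)); after release of (0, 0, 2) the pool is (7, 1, 3)
  T_h cannot run: need (4, 0, 5) vs free (7, 1, 3) (insufficient r1)
  T_b cannot run: need (0, 1, 5) vs free (7, 1, 3) (insufficient r1)
  T_e cannot run: need (0, 2, 5) vs free (7, 1, 3) (insufficient r4 and r1)
Never able to finish: T_h, T_b and T_e.


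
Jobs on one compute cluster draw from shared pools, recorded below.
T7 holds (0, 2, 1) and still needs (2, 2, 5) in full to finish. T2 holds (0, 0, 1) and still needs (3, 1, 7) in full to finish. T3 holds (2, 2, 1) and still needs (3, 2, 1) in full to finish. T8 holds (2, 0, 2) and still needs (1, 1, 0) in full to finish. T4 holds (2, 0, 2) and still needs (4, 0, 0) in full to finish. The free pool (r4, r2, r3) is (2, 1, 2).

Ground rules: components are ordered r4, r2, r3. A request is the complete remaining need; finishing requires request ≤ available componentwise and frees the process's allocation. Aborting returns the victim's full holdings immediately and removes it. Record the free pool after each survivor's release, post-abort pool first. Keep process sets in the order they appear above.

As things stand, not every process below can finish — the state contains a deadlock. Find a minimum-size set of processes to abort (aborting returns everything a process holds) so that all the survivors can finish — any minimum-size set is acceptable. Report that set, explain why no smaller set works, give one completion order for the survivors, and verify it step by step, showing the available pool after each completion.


The answer: abort T7.
Key observation: T3 was stuck for good until T7 gave back (0, 2, 1); in the order shown it finishes at step 3.
Minimality: the empty abort set fails — the state is deadlocked as it stands.
One survivor order: T8, T4, T3, T2. Check, step by step (post-abort pool first):
  pool = (2, 3, 3)
  run T8 (needs (1, 1, 0), free (2, 3, 3)); after release of (2, 0, 2) the pool is (4, 3, 5)
  run T4 (needs (4, 0, 0), free (4, 3, 5)); after release of (2, 0, 2) the pool is (6, 3, 7)
  run T3 (needs (3, 2, 1), free (6, 3, 7)); after release of (2, 2, 1) the pool is (8, 5, 8)
  run T2 (needs (3, 1, 7), free (8, 5, 8)); after release of (0, 0, 1) the pool is (8, 5, 9)


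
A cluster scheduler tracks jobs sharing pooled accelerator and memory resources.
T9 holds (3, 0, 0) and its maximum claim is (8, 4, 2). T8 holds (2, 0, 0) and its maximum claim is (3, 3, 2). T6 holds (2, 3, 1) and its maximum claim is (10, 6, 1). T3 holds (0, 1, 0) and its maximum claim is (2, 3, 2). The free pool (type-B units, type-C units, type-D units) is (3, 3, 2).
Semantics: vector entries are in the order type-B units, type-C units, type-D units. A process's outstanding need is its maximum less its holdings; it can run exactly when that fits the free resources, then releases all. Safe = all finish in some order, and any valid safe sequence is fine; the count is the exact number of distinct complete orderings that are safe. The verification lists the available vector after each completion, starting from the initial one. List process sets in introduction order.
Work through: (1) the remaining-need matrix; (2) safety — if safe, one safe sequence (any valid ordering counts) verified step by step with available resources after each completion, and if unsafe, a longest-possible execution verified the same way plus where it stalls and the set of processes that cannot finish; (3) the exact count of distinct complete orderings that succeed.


(1) Remaining need (order type-B units, type-C units, type-D units):
  T9: (5, 4, 2)
  T8: (1, 3, 2)
  T6: (8, 3, 0)
  T3: (2, 2, 2)
(2) SAFE — a valid safe sequence is T3, T8, T9, T6.
Key observation: reading the order forward, T3 is the first process whose need (2, 2, 2) meets the free pool (3, 3, 2) exactly on a resource it requests.
Walking it through:
  pool = (3, 3, 2)
  T3 needs (2, 2, 2) <= (3, 3, 2) -> finishes; pool += (0, 1, 0) = (3, 4, 2)
  T8 needs (1, 3, 2) <= (3, 4, 2) -> finishes; pool += (2, 0, 0) = (5, 4, 2)
  T9 needs (5, 4, 2) <= (5, 4, 2) -> finishes; pool += (3, 0, 0) = (8, 4, 2)
  T6 needs (8, 3, 0) <= (8, 4, 2) -> finishes; pool += (2, 3, 1) = (10, 7, 3)
(3) Precisely 2 of the possible complete orderings are safe sequences.


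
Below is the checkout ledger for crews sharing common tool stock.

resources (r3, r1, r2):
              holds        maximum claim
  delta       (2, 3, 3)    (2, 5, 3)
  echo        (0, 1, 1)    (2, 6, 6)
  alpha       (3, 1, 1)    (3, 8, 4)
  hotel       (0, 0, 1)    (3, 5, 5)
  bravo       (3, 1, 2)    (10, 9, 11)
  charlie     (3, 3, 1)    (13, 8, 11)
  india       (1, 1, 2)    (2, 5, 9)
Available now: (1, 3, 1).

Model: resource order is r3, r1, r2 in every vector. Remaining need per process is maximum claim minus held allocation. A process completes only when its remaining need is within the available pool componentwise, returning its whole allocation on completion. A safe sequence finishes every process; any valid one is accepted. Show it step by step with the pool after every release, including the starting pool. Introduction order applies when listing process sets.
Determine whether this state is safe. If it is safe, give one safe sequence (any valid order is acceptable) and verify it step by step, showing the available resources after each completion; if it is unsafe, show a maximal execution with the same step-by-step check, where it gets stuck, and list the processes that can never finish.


The state is SAFE; one workable sequence: delta, hotel, echo, alpha, india, bravo, charlie.
Key observation: the order's first zero-slack moment is hotel ((3, 5, 4) needed, (3, 6, 4) free — a requested resource with nothing to spare).
Check, step by step:
  pool = (1, 3, 1)
  delta needs (0, 2, 0) <= (1, 3, 1) -> finishes; pool += (2, 3, 3) = (3, 6, 4)
  hotel needs (3, 5, 4) <= (3, 6, 4) -> finishes; pool += (0, 0, 1) = (3, 6, 5)
  echo needs (2, 5, 5) <= (3, 6, 5) -> finishes; pool += (0, 1, 1) = (3, 7, 6)
  alpha needs (0, 7, 3) <= (3, 7, 6) -> finishes; pool += (3, 1, 1) = (6, 8, 7)
  india needs (1, 4, 7) <= (6, 8, 7) -> finishes; pool += (1, 1, 2) = (7, 9, 9)
  bravo needs (7, 8, 9) <= (7, 9, 9) -> finishes; pool += (3, 1, 2) = (10, 10, 11)
  charlie needs (10, 5, 10) <= (10, 10, 11) -> finishes; pool += (3, 3, 1) = (13, 13, 12)


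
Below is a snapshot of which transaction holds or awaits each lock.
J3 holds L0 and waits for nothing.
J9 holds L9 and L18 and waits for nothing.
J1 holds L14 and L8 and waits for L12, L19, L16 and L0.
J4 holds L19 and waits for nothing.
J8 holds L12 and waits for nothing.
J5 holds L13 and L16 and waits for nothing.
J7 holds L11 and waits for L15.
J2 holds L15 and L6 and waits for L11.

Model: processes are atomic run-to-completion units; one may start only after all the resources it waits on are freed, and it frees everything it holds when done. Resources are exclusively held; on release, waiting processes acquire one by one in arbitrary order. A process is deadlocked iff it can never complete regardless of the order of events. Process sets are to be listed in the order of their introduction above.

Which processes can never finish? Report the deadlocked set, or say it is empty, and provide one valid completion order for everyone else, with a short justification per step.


Deadlocked set: J7 and J2.
Key observation: nobody on the ring J7 -> J2 -> J7 can start until another member finishes, which never happens; no other process is dragged down with it.
One completion order for the rest: J8, J9, J5, J3, J4, J1.
Step-by-step check:
  run J8 (it waits on nothing); releases L12
  run J9 (it waits on nothing); releases L9 and L18
  run J5 (it waits on nothing); releases L13 and L16
  run J3 (it waits on nothing); releases L0
  run J4 (it waits on nothing); releases L19
  J1: everything it awaited (L12, L19, L16 and L0) is free; runs, freeing L14 and L8


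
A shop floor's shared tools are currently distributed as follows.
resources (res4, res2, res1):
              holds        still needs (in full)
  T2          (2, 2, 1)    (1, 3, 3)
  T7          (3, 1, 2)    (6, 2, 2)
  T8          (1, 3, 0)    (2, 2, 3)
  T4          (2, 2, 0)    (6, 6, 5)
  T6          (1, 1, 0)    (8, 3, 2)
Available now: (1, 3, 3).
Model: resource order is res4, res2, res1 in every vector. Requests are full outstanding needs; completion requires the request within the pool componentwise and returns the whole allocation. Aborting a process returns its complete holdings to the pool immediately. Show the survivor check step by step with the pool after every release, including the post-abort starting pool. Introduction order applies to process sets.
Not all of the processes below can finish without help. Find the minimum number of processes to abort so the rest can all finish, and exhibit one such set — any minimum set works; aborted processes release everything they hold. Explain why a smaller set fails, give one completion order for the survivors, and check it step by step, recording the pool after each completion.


Minimum abort set: T4.
Key observation: T7 could never have finished before the abort; with (2, 2, 0) returned by T4, it fits at step 3.
Why nothing smaller works: aborting no one leaves the state deadlocked as given.
The survivors complete as T2, T8, T7, T6. Step-by-step check (starting from the post-abort pool):
  pool = (3, 5, 3)
  run T2 (needs (1, 3, 3), free (3, 5, 3)); after release of (2, 2, 1) the pool is (5, 7, 4)
  run T8 (needs (2, 2, 3), free (5, 7, 4)); after release of (1, 3, 0) the pool is (6, 10, 4)
  run T7 (needs (6, 2, 2), free (6, 10, 4)); after release of (3, 1, 2) the pool is (9, 11, 6)
  run T6 (needs (8, 3, 2), free (9, 11, 6)); after release of (1, 1, 0) the pool is (10, 12, 6)


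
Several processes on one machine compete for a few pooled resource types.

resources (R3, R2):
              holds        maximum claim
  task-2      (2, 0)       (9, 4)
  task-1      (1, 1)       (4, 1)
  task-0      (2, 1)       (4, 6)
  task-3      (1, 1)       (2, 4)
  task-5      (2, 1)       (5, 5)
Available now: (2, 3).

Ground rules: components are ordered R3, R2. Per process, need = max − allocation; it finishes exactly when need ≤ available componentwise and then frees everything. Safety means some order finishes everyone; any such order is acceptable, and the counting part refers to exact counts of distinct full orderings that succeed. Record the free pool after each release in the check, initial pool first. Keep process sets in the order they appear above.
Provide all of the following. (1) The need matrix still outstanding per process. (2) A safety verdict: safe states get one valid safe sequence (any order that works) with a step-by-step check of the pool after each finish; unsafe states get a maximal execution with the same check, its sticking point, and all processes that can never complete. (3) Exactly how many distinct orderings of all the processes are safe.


(1) Remaining need (order R3, R2):
  task-2: (7, 4)
  task-1: (3, 0)
  task-0: (2, 5)
  task-3: (1, 3)
  task-5: (3, 4)
(2) SAFE. One safe sequence: task-3, task-5, task-0, task-1, task-2.
Key observation: task-3 marks the first exact bind of the order: its need (1, 3) fits the free (2, 3) with zero slack on a requested resource.
Verifying each step:
  pool = (2, 3)
  task-3 needs (1, 3) <= (2, 3) -> finishes; pool += (1, 1) = (3, 4)
  task-5 needs (3, 4) <= (3, 4) -> finishes; pool += (2, 1) = (5, 5)
  task-0 needs (2, 5) <= (5, 5) -> finishes; pool += (2, 1) = (7, 6)
  task-1 needs (3, 0) <= (7, 6) -> finishes; pool += (1, 1) = (8, 7)
  task-2 needs (7, 4) <= (8, 7) -> finishes; pool += (2, 0) = (10, 7)
(3) Exactly 5 of the possible complete orderings are safe sequences.


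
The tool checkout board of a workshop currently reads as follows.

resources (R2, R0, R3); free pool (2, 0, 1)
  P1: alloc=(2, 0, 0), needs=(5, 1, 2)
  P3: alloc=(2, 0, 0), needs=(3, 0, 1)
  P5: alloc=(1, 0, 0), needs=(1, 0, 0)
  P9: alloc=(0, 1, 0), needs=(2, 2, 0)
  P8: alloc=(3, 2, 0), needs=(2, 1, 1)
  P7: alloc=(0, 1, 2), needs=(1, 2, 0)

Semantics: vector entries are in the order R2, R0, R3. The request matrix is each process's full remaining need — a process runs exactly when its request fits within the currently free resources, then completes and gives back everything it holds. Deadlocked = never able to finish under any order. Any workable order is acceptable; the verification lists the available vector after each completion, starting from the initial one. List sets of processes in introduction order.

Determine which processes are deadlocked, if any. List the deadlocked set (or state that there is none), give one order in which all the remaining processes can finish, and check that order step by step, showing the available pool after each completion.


Deadlocked set: P1, P9, P8 and P7.
Key observation: the pool after P5, P3 is (5, 0, 1); every surviving request exceeds it in R0, so progress ends there.
The rest can finish in the order P5, P3. Check, step by step:
  pool = (2, 0, 1)
  P5 needs (1, 0, 0) <= (2, 0, 1) -> finishes; pool += (1, 0, 0) = (3, 0, 1)
  P3 needs (3, 0, 1) <= (3, 0, 1) -> finishes; pool += (2, 0, 0) = (5, 0, 1)
The blocked processes can never fit:
  P1 still needs (5, 1, 2) but only (5, 0, 1) is free — short on R0 and R3
  P9 still needs (2, 2, 0) but only (5, 0, 1) is free — short on R0
  P8 still needs (2, 1, 1) but only (5, 0, 1) is free — short on R0
  P7 still needs (1, 2, 0) but only (5, 0, 1) is free — short on R0


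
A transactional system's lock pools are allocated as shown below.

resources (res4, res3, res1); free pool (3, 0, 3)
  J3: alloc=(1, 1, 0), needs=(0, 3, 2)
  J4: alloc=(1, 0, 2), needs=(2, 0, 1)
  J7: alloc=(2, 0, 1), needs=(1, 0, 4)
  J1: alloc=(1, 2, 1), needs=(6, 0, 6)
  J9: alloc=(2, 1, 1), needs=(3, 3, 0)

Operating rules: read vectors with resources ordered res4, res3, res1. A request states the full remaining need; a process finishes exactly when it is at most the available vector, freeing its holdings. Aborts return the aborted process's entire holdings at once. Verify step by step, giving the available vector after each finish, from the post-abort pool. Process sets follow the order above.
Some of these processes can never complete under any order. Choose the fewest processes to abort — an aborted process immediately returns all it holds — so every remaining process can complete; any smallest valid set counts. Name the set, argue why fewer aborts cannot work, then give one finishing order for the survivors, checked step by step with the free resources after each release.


Abort J9.
Key observation: the deadlocked J3 becomes finishable only because J9 released (2, 1, 1); it completes at step 4 below.
Why nothing smaller works: aborting no one leaves the state deadlocked as given.
One survivor order: J7, J4, J1, J3. Walking it through (post-abort pool first):
  pool = (5, 1, 4)
  J7: need (1, 0, 4) fits (5, 1, 4); releases (2, 0, 1), pool now (7, 1, 5)
  J4: need (2, 0, 1) fits (7, 1, 5); releases (1, 0, 2), pool now (8, 1, 7)
  J1: need (6, 0, 6) fits (8, 1, 7); releases (1, 2, 1), pool now (9, 3, 8)
  J3: need (0, 3, 2) fits (9, 3, 8); releases (1, 1, 0), pool now (10, 4, 8)


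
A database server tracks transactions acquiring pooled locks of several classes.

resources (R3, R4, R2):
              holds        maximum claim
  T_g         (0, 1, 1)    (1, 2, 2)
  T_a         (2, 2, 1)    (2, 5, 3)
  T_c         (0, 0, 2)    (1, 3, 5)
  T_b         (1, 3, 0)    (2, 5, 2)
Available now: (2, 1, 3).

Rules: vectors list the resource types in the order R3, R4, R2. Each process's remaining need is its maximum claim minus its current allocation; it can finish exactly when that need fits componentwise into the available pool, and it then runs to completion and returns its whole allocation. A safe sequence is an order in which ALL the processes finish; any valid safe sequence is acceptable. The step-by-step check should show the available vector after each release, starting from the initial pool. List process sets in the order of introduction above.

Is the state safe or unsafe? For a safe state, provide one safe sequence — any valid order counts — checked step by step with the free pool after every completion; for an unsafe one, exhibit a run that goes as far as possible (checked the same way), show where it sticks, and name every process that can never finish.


SAFE. One safe sequence: T_g, T_b, T_a, T_c.
Key observation: reading the order forward, T_g is the first process whose need (1, 1, 1) meets the free pool (2, 1, 3) exactly on a resource it requests.
Check, step by step:
  pool = (2, 1, 3)
  T_g needs (1, 1, 1) <= (2, 1, 3) -> finishes; pool += (0, 1, 1) = (2, 2, 4)
  T_b needs (1, 2, 2) <= (2, 2, 4) -> finishes; pool += (1, 3, 0) = (3, 5, 4)
  T_a needs (0, 3, 2) <= (3, 5, 4) -> finishes; pool += (2, 2, 1) = (5, 7, 5)
  T_c needs (1, 3, 3) <= (5, 7, 5) -> finishes; pool += (0, 0, 2) = (5, 7, 7)


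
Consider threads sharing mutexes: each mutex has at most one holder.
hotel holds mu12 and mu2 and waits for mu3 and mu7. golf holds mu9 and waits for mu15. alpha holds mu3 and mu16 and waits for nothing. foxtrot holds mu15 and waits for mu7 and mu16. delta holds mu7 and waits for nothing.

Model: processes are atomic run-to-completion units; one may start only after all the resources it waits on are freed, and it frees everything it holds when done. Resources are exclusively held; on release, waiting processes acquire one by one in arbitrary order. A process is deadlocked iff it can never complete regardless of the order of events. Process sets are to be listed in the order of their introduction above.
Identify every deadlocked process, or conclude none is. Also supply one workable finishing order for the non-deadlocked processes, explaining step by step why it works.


The deadlocked set is empty.
Key observation: no waiting chain loops back on itself — every chain ends at a process that waits on nothing, so everyone eventually runs.
One completion order for the rest: alpha, delta, foxtrot, hotel, golf.
Verifying each step:
  alpha: no waits; runs immediately, freeing mu3 and mu16
  delta: no waits; runs immediately, freeing mu7
  foxtrot waits on mu7 and mu16 — all released -> runs and releases mu15
  hotel waits on mu3 and mu7 — all released -> runs and releases mu12 and mu2
  golf waits on mu15 — all released -> runs and releases mu9


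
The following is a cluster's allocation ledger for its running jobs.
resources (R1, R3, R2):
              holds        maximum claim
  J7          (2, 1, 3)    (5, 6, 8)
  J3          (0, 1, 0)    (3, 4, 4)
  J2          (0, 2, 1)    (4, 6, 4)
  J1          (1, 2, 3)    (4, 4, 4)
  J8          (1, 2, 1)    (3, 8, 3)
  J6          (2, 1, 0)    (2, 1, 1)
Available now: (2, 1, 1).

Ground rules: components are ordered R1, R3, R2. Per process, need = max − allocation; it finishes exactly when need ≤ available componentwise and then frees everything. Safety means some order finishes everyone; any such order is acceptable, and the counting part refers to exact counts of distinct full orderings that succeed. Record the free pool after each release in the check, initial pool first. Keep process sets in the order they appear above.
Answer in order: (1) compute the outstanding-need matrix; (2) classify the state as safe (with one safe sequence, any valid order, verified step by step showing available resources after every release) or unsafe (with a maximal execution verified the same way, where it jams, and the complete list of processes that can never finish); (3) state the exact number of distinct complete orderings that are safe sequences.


(1) Outstanding need per process (order R1, R3, R2):
  J7: (3, 5, 5)
  J3: (3, 3, 4)
  J2: (4, 4, 3)
  J1: (3, 2, 1)
  J8: (2, 6, 2)
  J6: (0, 0, 1)
(2) The state is SAFE; one workable sequence: J6, J1, J2, J8, J3, J7.
Key observation: J6 marks the first exact bind of the order: its need (0, 0, 1) fits the free (2, 1, 1) with zero slack on a requested resource.
Check, step by step:
  pool = (2, 1, 1)
  J6: need (0, 0, 1) fits (2, 1, 1); releases (2, 1, 0), pool now (4, 2, 1)
  J1: need (3, 2, 1) fits (4, 2, 1); releases (1, 2, 3), pool now (5, 4, 4)
  J2: need (4, 4, 3) fits (5, 4, 4); releases (0, 2, 1), pool now (5, 6, 5)
  J8: need (2, 6, 2) fits (5, 6, 5); releases (1, 2, 1), pool now (6, 8, 6)
  J3: need (3, 3, 4) fits (6, 8, 6); releases (0, 1, 0), pool now (6, 9, 6)
  J7: need (3, 5, 5) fits (6, 9, 6); releases (2, 1, 3), pool now (8, 10, 9)
(3) Exactly 8 of the possible complete orderings are safe sequences.


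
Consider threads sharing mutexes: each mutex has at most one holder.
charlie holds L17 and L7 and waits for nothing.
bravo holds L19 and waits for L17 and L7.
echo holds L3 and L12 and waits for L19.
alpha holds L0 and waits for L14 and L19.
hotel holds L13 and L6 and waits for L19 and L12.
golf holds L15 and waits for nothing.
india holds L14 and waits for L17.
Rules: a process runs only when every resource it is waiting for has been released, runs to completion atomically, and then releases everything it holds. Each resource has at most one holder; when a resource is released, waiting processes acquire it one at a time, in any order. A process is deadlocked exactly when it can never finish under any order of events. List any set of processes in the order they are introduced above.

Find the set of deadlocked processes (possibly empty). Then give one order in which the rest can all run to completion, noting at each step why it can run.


Nothing here is deadlocked.
Key observation: no waiting chain loops back on itself — every chain ends at a process that waits on nothing, so everyone eventually runs.
A valid finishing order for the others: charlie, bravo, echo, hotel, india, golf, alpha.
Verifying each step:
  run charlie (it waits on nothing); releases L17 and L7
  bravo: everything it awaited (L17 and L7) is free; runs, freeing L19
  echo: everything it awaited (L19) is free; runs, freeing L3 and L12
  hotel: everything it awaited (L19 and L12) is free; runs, freeing L13 and L6
  india: everything it awaited (L17) is free; runs, freeing L14
  run golf (it waits on nothing); releases L15
  alpha: everything it awaited (L14 and L19) is free; runs, freeing L0
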